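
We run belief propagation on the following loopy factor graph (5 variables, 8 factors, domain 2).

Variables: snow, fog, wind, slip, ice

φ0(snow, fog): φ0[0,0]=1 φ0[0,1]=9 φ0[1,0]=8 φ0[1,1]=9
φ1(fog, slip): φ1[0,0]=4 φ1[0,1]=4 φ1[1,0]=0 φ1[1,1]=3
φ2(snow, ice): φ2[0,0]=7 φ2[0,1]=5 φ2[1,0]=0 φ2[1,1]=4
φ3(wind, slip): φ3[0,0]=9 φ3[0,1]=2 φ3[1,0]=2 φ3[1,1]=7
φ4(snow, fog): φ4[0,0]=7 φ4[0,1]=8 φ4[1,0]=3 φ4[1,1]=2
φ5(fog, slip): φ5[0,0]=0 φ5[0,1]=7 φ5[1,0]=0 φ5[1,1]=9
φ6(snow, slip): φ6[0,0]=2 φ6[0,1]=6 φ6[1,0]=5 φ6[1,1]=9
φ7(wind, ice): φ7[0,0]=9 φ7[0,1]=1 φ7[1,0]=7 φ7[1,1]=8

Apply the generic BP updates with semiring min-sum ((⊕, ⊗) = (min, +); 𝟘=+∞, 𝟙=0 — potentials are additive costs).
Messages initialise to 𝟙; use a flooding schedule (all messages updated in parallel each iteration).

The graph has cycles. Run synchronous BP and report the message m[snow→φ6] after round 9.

message @ round 9 = [209, 203]

init: all messages = 𝟙 over 2 values
r1 m[φ0→snow] = [1, 8]
r1 m[φ0→fog] = [1, 9]
r1 m[φ1→fog] = [4, 0]
r1 m[φ1→slip] = [0, 3]
r1 m[φ2→snow] = [5, 0]
r1 m[φ2→ice] = [0, 4]
r1 m[φ3→wind] = [2, 2]
r1 m[φ3→slip] = [2, 2]
r1 m[φ4→snow] = [7, 2]
r1 m[φ4→fog] = [3, 2]
r1 m[φ5→fog] = [0, 0]
r1 m[φ5→slip] = [0, 7]
r1 m[φ6→snow] = [2, 5]
r1 m[φ6→slip] = [2, 6]
r1 m[φ7→wind] = [1, 7]
r1 m[φ7→ice] = [7, 1]
r1 m[snow→φ0] = [0, 0]
r1 m[snow→φ2] = [0, 0]
r1 m[snow→φ4] = [0, 0]
r1 m[snow→φ6] = [0, 0]
r1 m[fog→φ0] = [0, 0]
r1 m[fog→φ1] = [0, 0]
r1 m[fog→φ4] = [0, 0]
r1 m[fog→φ5] = [0, 0]
r1 m[wind→φ3] = [0, 0]
r1 m[wind→φ7] = [0, 0]
r1 m[slip→φ1] = [0, 0]
r1 m[slip→φ3] = [0, 0]
r1 m[slip→φ5] = [0, 0]
r1 m[slip→φ6] = [0, 0]
r1 m[ice→φ2] = [0, 0]
r1 m[ice→φ7] = [0, 0]
r2 m[φ0→snow] = [1, 8]
r2 m[φ0→fog] = [1, 9]
r2 m[φ1→fog] = [4, 0]
r2 m[φ1→slip] = [0, 3]
r2 m[φ2→snow] = [5, 0]
r2 m[φ2→ice] = [0, 4]
r2 m[φ3→wind] = [2, 2]
r2 m[φ3→slip] = [2, 2]
r2 m[φ4→snow] = [7, 2]
r2 m[φ4→fog] = [3, 2]
r2 m[φ5→fog] = [0, 0]
r2 m[φ5→slip] = [0, 7]
r2 m[φ6→snow] = [2, 5]
r2 m[φ6→slip] = [2, 6]
r2 m[φ7→wind] = [1, 7]
r2 m[φ7→ice] = [7, 1]
r2 m[snow→φ0] = [14, 7]
r2 m[snow→φ2] = [10, 15]
r2 m[snow→φ4] = [8, 13]
r2 m[snow→φ6] = [13, 10]
r2 m[fog→φ0] = [7, 2]
r2 m[fog→φ1] = [4, 11]
r2 m[fog→φ4] = [5, 9]
r2 m[fog→φ5] = [8, 11]
r2 m[wind→φ3] = [1, 7]
r2 m[wind→φ7] = [2, 2]
r2 m[slip→φ1] = [4, 15]
r2 m[slip→φ3] = [2, 16]
r2 m[slip→φ5] = [4, 11]
r2 m[slip→φ6] = [2, 12]
r2 m[ice→φ2] = [7, 1]
r2 m[ice→φ7] = [0, 4]
r3 m[φ0→snow] = [8, 11]
r3 m[φ0→fog] = [15, 16]
r3 m[φ1→fog] = [8, 4]
r3 m[φ1→slip] = [8, 8]
r3 m[φ2→snow] = [6, 5]
r3 m[φ2→ice] = [15, 15]
r3 m[φ3→wind] = [11, 4]
r3 m[φ3→slip] = [9, 3]
r3 m[φ4→snow] = [12, 8]
r3 m[φ4→fog] = [15, 15]
r3 m[φ5→fog] = [4, 4]
r3 m[φ5→slip] = [8, 15]
r3 m[φ6→snow] = [4, 7]
r3 m[φ6→slip] = [15, 19]
r3 m[φ7→wind] = [5, 7]
r3 m[φ7→ice] = [9, 3]
r3 m[snow→φ0] = [14, 7]
r3 m[snow→φ2] = [10, 15]
r3 m[snow→φ4] = [8, 13]
r3 m[snow→φ6] = [13, 10]
r3 m[fog→φ0] = [7, 2]
r3 m[fog→φ1] = [4, 11]
r3 m[fog→φ4] = [5, 9]
r3 m[fog→φ5] = [8, 11]
r3 m[wind→φ3] = [1, 7]
r3 m[wind→φ7] = [2, 2]
r3 m[slip→φ1] = [4, 15]
r3 m[slip→φ3] = [2, 16]
r3 m[slip→φ5] = [4, 11]
r3 m[slip→φ6] = [2, 12]
r3 m[ice→φ2] = [7, 1]
r3 m[ice→φ7] = [0, 4]
r4 m[φ0→snow] = [8, 11]
r4 m[φ0→fog] = [15, 16]
r4 m[φ1→fog] = [8, 4]
r4 m[φ1→slip] = [8, 8]
r4 m[φ2→snow] = [6, 5]
r4 m[φ2→ice] = [15, 15]
r4 m[φ3→wind] = [11, 4]
r4 m[φ3→slip] = [9, 3]
r4 m[φ4→snow] = [12, 8]
r4 m[φ4→fog] = [15, 15]
r4 m[φ5→fog] = [4, 4]
r4 m[φ5→slip] = [8, 15]
r4 m[φ6→snow] = [4, 7]
r4 m[φ6→slip] = [15, 19]
r4 m[φ7→wind] = [5, 7]
r4 m[φ7→ice] = [9, 3]
r4 m[snow→φ0] = [22, 20]
r4 m[snow→φ2] = [24, 26]
r4 m[snow→φ4] = [18, 23]
r4 m[snow→φ6] = [26, 24]
r4 m[fog→φ0] = [27, 23]
r4 m[fog→φ1] = [34, 35]
r4 m[fog→φ4] = [27, 24]
r4 m[fog→φ5] = [38, 35]
r4 m[wind→φ3] = [5, 7]
r4 m[wind→φ7] = [11, 4]
r4 m[slip→φ1] = [32, 37]
r4 m[slip→φ3] = [31, 42]
r4 m[slip→φ5] = [32, 30]
r4 m[slip→φ6] = [25, 26]
r4 m[ice→φ2] = [9, 3]
r4 m[ice→φ7] = [15, 15]
r5 m[φ0→snow] = [28, 32]
r5 m[φ0→fog] = [23, 29]
r5 m[φ1→fog] = [36, 32]
r5 m[φ1→slip] = [35, 38]
r5 m[φ2→snow] = [8, 7]
r5 m[φ2→ice] = [26, 29]
r5 m[φ3→wind] = [40, 33]
r5 m[φ3→slip] = [9, 7]
r5 m[φ4→snow] = [32, 26]
r5 m[φ4→fog] = [25, 25]
r5 m[φ5→fog] = [32, 32]
r5 m[φ5→slip] = [35, 44]
r5 m[φ6→snow] = [27, 30]
r5 m[φ6→slip] = [28, 32]
r5 m[φ7→wind] = [16, 22]
r5 m[φ7→ice] = [11, 12]
r5 m[snow→φ0] = [22, 20]
r5 m[snow→φ2] = [24, 26]
r5 m[snow→φ4] = [18, 23]
r5 m[snow→φ6] = [26, 24]
r5 m[fog→φ0] = [27, 23]
r5 m[fog→φ1] = [34, 35]
r5 m[fog→φ4] = [27, 24]
r5 m[fog→φ5] = [38, 35]
r5 m[wind→φ3] = [5, 7]
r5 m[wind→φ7] = [11, 4]
r5 m[slip→φ1] = [32, 37]
r5 m[slip→φ3] = [31, 42]
r5 m[slip→φ5] = [32, 30]
r5 m[slip→φ6] = [25, 26]
r5 m[ice→φ2] = [9, 3]
r5 m[ice→φ7] = [15, 15]
r6 m[φ0→snow] = [28, 32]
r6 m[φ0→fog] = [23, 29]
r6 m[φ1→fog] = [36, 32]
r6 m[φ1→slip] = [35, 38]
r6 m[φ2→snow] = [8, 7]
r6 m[φ2→ice] = [26, 29]
r6 m[φ3→wind] = [40, 33]
r6 m[φ3→slip] = [9, 7]
r6 m[φ4→snow] = [32, 26]
r6 m[φ4→fog] = [25, 25]
r6 m[φ5→fog] = [32, 32]
r6 m[φ5→slip] = [35, 44]
r6 m[φ6→snow] = [27, 30]
r6 m[φ6→slip] = [28, 32]
r6 m[φ7→wind] = [16, 22]
r6 m[φ7→ice] = [11, 12]
r6 m[snow→φ0] = [67, 63]
r6 m[snow→φ2] = [87, 88]
r6 m[snow→φ4] = [63, 69]
r6 m[snow→φ6] = [68, 65]
r6 m[fog→φ0] = [93, 89]
r6 m[fog→φ1] = [80, 86]
r6 m[fog→φ4] = [91, 93]
r6 m[fog→φ5] = [84, 86]
r6 m[wind→φ3] = [16, 22]
r6 m[wind→φ7] = [40, 33]
r6 m[slip→φ1] = [72, 83]
r6 m[slip→φ3] = [98, 114]
r6 m[slip→φ5] = [72, 77]
r6 m[slip→φ6] = [79, 89]
r6 m[ice→φ2] = [11, 12]
r6 m[ice→φ7] = [26, 29]
r7 m[φ0→snow] = [94, 98]
r7 m[φ0→fog] = [68, 72]
r7 m[φ1→fog] = [76, 72]
r7 m[φ1→slip] = [84, 84]
r7 m[φ2→snow] = [17, 11]
r7 m[φ2→ice] = [88, 92]
r7 m[φ3→wind] = [107, 100]
r7 m[φ3→slip] = [24, 18]
r7 m[φ4→snow] = [98, 94]
r7 m[φ4→fog] = [70, 71]
r7 m[φ5→fog] = [72, 72]
r7 m[φ5→slip] = [84, 91]
r7 m[φ6→snow] = [81, 84]
r7 m[φ6→slip] = [70, 74]
r7 m[φ7→wind] = [30, 33]
r7 m[φ7→ice] = [40, 41]
r7 m[snow→φ0] = [67, 63]
r7 m[snow→φ2] = [87, 88]
r7 m[snow→φ4] = [63, 69]
r7 m[snow→φ6] = [68, 65]
r7 m[fog→φ0] = [93, 89]
r7 m[fog→φ1] = [80, 86]
r7 m[fog→φ4] = [91, 93]
r7 m[fog→φ5] = [84, 86]
r7 m[wind→φ3] = [16, 22]
r7 m[wind→φ7] = [40, 33]
r7 m[slip→φ1] = [72, 83]
r7 m[slip→φ3] = [98, 114]
r7 m[slip→φ5] = [72, 77]
r7 m[slip→φ6] = [79, 89]
r7 m[ice→φ2] = [11, 12]
r7 m[ice→φ7] = [26, 29]
r8 m[φ0→snow] = [94, 98]
r8 m[φ0→fog] = [68, 72]
r8 m[φ1→fog] = [76, 72]
r8 m[φ1→slip] = [84, 84]
r8 m[φ2→snow] = [17, 11]
r8 m[φ2→ice] = [88, 92]
r8 m[φ3→wind] = [107, 100]
r8 m[φ3→slip] = [24, 18]
r8 m[φ4→snow] = [98, 94]
r8 m[φ4→fog] = [70, 71]
r8 m[φ5→fog] = [72, 72]
r8 m[φ5→slip] = [84, 91]
r8 m[φ6→snow] = [81, 84]
r8 m[φ6→slip] = [70, 74]
r8 m[φ7→wind] = [30, 33]
r8 m[φ7→ice] = [40, 41]
r8 m[snow→φ0] = [196, 189]
r8 m[snow→φ2] = [273, 276]
r8 m[snow→φ4] = [192, 193]
r8 m[snow→φ6] = [209, 203]
r8 m[fog→φ0] = [218, 215]
r8 m[fog→φ1] = [210, 215]
r8 m[fog→φ4] = [216, 216]
r8 m[fog→φ5] = [214, 215]
r8 m[wind→φ3] = [30, 33]
r8 m[wind→φ7] = [107, 100]
r8 m[slip→φ1] = [178, 183]
r8 m[slip→φ3] = [238, 249]
r8 m[slip→φ5] = [178, 176]
r8 m[slip→φ6] = [192, 193]
r8 m[ice→φ2] = [40, 41]
r8 m[ice→φ7] = [88, 92]
r9 m[φ0→snow] = [219, 224]
r9 m[φ0→fog] = [197, 198]
r9 m[φ1→fog] = [182, 178]
r9 m[φ1→slip] = [214, 214]
r9 m[φ2→snow] = [46, 40]
r9 m[φ2→ice] = [276, 278]
r9 m[φ3→wind] = [247, 240]
r9 m[φ3→slip] = [35, 32]
r9 m[φ4→snow] = [223, 218]
r9 m[φ4→fog] = [196, 195]
r9 m[φ5→fog] = [178, 178]
r9 m[φ5→slip] = [214, 221]
r9 m[φ6→snow] = [194, 197]
r9 m[φ6→slip] = [208, 212]
r9 m[φ7→wind] = [93, 95]
r9 m[φ7→ice] = [107, 108]
r9 m[snow→φ0] = [196, 189]
r9 m[snow→φ2] = [273, 276]
r9 m[snow→φ4] = [192, 193]
r9 m[snow→φ6] = [209, 203]
r9 m[fog→φ0] = [218, 215]
r9 m[fog→φ1] = [210, 215]
r9 m[fog→φ4] = [216, 216]
r9 m[fog→φ5] = [214, 215]
r9 m[wind→φ3] = [30, 33]
r9 m[wind→φ7] = [107, 100]
r9 m[slip→φ1] = [178, 183]
r9 m[slip→φ3] = [238, 249]
r9 m[slip→φ5] = [178, 176]
r9 m[slip→φ6] = [192, 193]
r9 m[ice→φ2] = [40, 41]
r9 m[ice→φ7] = [88, 92]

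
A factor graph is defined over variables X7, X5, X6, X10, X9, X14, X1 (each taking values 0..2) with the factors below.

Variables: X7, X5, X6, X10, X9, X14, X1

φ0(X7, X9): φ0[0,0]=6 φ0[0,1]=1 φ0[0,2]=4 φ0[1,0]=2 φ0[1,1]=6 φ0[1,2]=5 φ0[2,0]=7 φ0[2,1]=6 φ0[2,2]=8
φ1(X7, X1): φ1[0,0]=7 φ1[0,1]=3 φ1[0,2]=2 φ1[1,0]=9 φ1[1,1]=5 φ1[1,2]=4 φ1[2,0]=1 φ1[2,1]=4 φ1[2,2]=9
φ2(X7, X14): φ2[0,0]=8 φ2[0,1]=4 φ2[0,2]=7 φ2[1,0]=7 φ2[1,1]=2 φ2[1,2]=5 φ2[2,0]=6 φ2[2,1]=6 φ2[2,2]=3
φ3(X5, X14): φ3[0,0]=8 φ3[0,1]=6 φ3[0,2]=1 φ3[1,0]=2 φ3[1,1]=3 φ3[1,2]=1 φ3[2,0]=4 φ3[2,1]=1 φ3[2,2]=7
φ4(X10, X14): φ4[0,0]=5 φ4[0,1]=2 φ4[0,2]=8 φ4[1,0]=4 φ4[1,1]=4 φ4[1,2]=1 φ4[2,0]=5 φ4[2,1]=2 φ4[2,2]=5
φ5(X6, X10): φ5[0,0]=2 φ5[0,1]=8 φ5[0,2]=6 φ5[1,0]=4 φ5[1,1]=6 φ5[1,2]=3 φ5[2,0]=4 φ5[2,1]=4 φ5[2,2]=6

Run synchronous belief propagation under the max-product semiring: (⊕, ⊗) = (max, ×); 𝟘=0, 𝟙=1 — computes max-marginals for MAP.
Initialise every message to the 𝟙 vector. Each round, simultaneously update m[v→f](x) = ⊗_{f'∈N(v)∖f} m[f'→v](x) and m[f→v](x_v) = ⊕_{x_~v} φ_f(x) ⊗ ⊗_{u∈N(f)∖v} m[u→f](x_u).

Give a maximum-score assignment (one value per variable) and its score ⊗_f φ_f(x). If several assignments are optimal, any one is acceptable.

assignment: (X7=2, X5=0, X6=0, X10=1, X9=2, X14=0, X1=2); score = 110592

init: all messages = 𝟙 over 3 values
r1 m[φ0→X7] = [6, 6, 8]
r1 m[φ0→X9] = [7, 6, 8]
r1 m[φ1→X7] = [7, 9, 9]
r1 m[φ1→X1] = [9, 5, 9]
r1 m[φ2→X7] = [8, 7, 6]
r1 m[φ2→X14] = [8, 6, 7]
r1 m[φ3→X5] = [8, 3, 7]
r1 m[φ3→X14] = [8, 6, 7]
r1 m[φ4→X10] = [8, 4, 5]
r1 m[φ4→X14] = [5, 4, 8]
r1 m[φ5→X6] = [8, 6, 6]
r1 m[φ5→X10] = [4, 8, 6]
r1 m[X7→φ0] = [1, 1, 1]
r1 m[X7→φ1] = [1, 1, 1]
r1 m[X7→φ2] = [1, 1, 1]
r1 m[X5→φ3] = [1, 1, 1]
r1 m[X6→φ5] = [1, 1, 1]
r1 m[X10→φ4] = [1, 1, 1]
r1 m[X10→φ5] = [1, 1, 1]
r1 m[X9→φ0] = [1, 1, 1]
r1 m[X14→φ2] = [1, 1, 1]
r1 m[X14→φ3] = [1, 1, 1]
r1 m[X14→φ4] = [1, 1, 1]
r1 m[X1→φ1] = [1, 1, 1]
r2 m[φ0→X7] = [6, 6, 8]
r2 m[φ0→X9] = [7, 6, 8]
r2 m[φ1→X7] = [7, 9, 9]
r2 m[φ1→X1] = [9, 5, 9]
r2 m[φ2→X7] = [8, 7, 6]
r2 m[φ2→X14] = [8, 6, 7]
r2 m[φ3→X5] = [8, 3, 7]
r2 m[φ3→X14] = [8, 6, 7]
r2 m[φ4→X10] = [8, 4, 5]
r2 m[φ4→X14] = [5, 4, 8]
r2 m[φ5→X6] = [8, 6, 6]
r2 m[φ5→X10] = [4, 8, 6]
r2 m[X7→φ0] = [56, 63, 54]
r2 m[X7→φ1] = [48, 42, 48]
r2 m[X7→φ2] = [42, 54, 72]
r2 m[X5→φ3] = [1, 1, 1]
r2 m[X6→φ5] = [1, 1, 1]
r2 m[X10→φ4] = [4, 8, 6]
r2 m[X10→φ5] = [8, 4, 5]
r2 m[X9→φ0] = [1, 1, 1]
r2 m[X14→φ2] = [40, 24, 56]
r2 m[X14→φ3] = [40, 24, 56]
r2 m[X14→φ4] = [64, 36, 49]
r2 m[X1→φ1] = [1, 1, 1]
r3 m[φ0→X7] = [6, 6, 8]
r3 m[φ0→X9] = [378, 378, 432]
r3 m[φ1→X7] = [7, 9, 9]
r3 m[φ1→X1] = [378, 210, 432]
r3 m[φ2→X7] = [392, 280, 240]
r3 m[φ2→X14] = [432, 432, 294]
r3 m[φ3→X5] = [320, 80, 392]
r3 m[φ3→X14] = [8, 6, 7]
r3 m[φ4→X10] = [392, 256, 320]
r3 m[φ4→X14] = [32, 32, 32]
r3 m[φ5→X6] = [32, 32, 32]
r3 m[φ5→X10] = [4, 8, 6]
r3 m[X7→φ0] = [56, 63, 54]
r3 m[X7→φ1] = [48, 42, 48]
r3 m[X7→φ2] = [42, 54, 72]
r3 m[X5→φ3] = [1, 1, 1]
r3 m[X6→φ5] = [1, 1, 1]
r3 m[X10→φ4] = [4, 8, 6]
r3 m[X10→φ5] = [8, 4, 5]
r3 m[X9→φ0] = [1, 1, 1]
r3 m[X14→φ2] = [40, 24, 56]
r3 m[X14→φ3] = [40, 24, 56]
r3 m[X14→φ4] = [64, 36, 49]
r3 m[X1→φ1] = [1, 1, 1]
r4 m[φ0→X7] = [6, 6, 8]
r4 m[φ0→X9] = [378, 378, 432]
r4 m[φ1→X7] = [7, 9, 9]
r4 m[φ1→X1] = [378, 210, 432]
r4 m[φ2→X7] = [392, 280, 240]
r4 m[φ2→X14] = [432, 432, 294]
r4 m[φ3→X5] = [320, 80, 392]
r4 m[φ3→X14] = [8, 6, 7]
r4 m[φ4→X10] = [392, 256, 320]
r4 m[φ4→X14] = [32, 32, 32]
r4 m[φ5→X6] = [32, 32, 32]
r4 m[φ5→X10] = [4, 8, 6]
r4 m[X7→φ0] = [2744, 2520, 2160]
r4 m[X7→φ1] = [2352, 1680, 1920]
r4 m[X7→φ2] = [42, 54, 72]
r4 m[X5→φ3] = [1, 1, 1]
r4 m[X6→φ5] = [1, 1, 1]
r4 m[X10→φ4] = [4, 8, 6]
r4 m[X10→φ5] = [392, 256, 320]
r4 m[X9→φ0] = [1, 1, 1]
r4 m[X14→φ2] = [256, 192, 224]
r4 m[X14→φ3] = [13824, 13824, 9408]
r4 m[X14→φ4] = [3456, 2592, 2058]
r4 m[X1→φ1] = [1, 1, 1]
r5 m[φ0→X7] = [6, 6, 8]
r5 m[φ0→X9] = [16464, 15120, 17280]
r5 m[φ1→X7] = [7, 9, 9]
r5 m[φ1→X1] = [16464, 8400, 17280]
r5 m[φ2→X7] = [2048, 1792, 1536]
r5 m[φ2→X14] = [432, 432, 294]
r5 m[φ3→X5] = [110592, 41472, 65856]
r5 m[φ3→X14] = [8, 6, 7]
r5 m[φ4→X10] = [17280, 13824, 17280]
r5 m[φ4→X14] = [32, 32, 32]
r5 m[φ5→X6] = [2048, 1568, 1920]
r5 m[φ5→X10] = [4, 8, 6]
r5 m[X7→φ0] = [2744, 2520, 2160]
r5 m[X7→φ1] = [2352, 1680, 1920]
r5 m[X7→φ2] = [42, 54, 72]
r5 m[X5→φ3] = [1, 1, 1]
r5 m[X6→φ5] = [1, 1, 1]
r5 m[X10→φ4] = [4, 8, 6]
r5 m[X10→φ5] = [392, 256, 320]
r5 m[X9→φ0] = [1, 1, 1]
r5 m[X14→φ2] = [256, 192, 224]
r5 m[X14→φ3] = [13824, 13824, 9408]
r5 m[X14→φ4] = [3456, 2592, 2058]
r5 m[X1→φ1] = [1, 1, 1]
r6 m[φ0→X7] = [6, 6, 8]
r6 m[φ0→X9] = [16464, 15120, 17280]
r6 m[φ1→X7] = [7, 9, 9]
r6 m[φ1→X1] = [16464, 8400, 17280]
r6 m[φ2→X7] = [2048, 1792, 1536]
r6 m[φ2→X14] = [432, 432, 294]
r6 m[φ3→X5] = [110592, 41472, 65856]
r6 m[φ3→X14] = [8, 6, 7]
r6 m[φ4→X10] = [17280, 13824, 17280]
r6 m[φ4→X14] = [32, 32, 32]
r6 m[φ5→X6] = [2048, 1568, 1920]
r6 m[φ5→X10] = [4, 8, 6]
r6 m[X7→φ0] = [14336, 16128, 13824]
r6 m[X7→φ1] = [12288, 10752, 12288]
r6 m[X7→φ2] = [42, 54, 72]
r6 m[X5→φ3] = [1, 1, 1]
r6 m[X6→φ5] = [1, 1, 1]
r6 m[X10→φ4] = [4, 8, 6]
r6 m[X10→φ5] = [17280, 13824, 17280]
r6 m[X9→φ0] = [1, 1, 1]
r6 m[X14→φ2] = [256, 192, 224]
r6 m[X14→φ3] = [13824, 13824, 9408]
r6 m[X14→φ4] = [3456, 2592, 2058]
r6 m[X1→φ1] = [1, 1, 1]
r7 m[φ0→X7] = [6, 6, 8]
r7 m[φ0→X9] = [96768, 96768, 110592]
r7 m[φ1→X7] = [7, 9, 9]
r7 m[φ1→X1] = [96768, 53760, 110592]
r7 m[φ2→X7] = [2048, 1792, 1536]
r7 m[φ2→X14] = [432, 432, 294]
r7 m[φ3→X5] = [110592, 41472, 65856]
r7 m[φ3→X14] = [8, 6, 7]
r7 m[φ4→X10] = [17280, 13824, 17280]
r7 m[φ4→X14] = [32, 32, 32]
r7 m[φ5→X6] = [110592, 82944, 103680]
r7 m[φ5→X10] = [4, 8, 6]
r7 m[X7→φ0] = [14336, 16128, 13824]
r7 m[X7→φ1] = [12288, 10752, 12288]
r7 m[X7→φ2] = [42, 54, 72]
r7 m[X5→φ3] = [1, 1, 1]
r7 m[X6→φ5] = [1, 1, 1]
r7 m[X10→φ4] = [4, 8, 6]
r7 m[X10→φ5] = [17280, 13824, 17280]
r7 m[X9→φ0] = [1, 1, 1]
r7 m[X14→φ2] = [256, 192, 224]
r7 m[X14→φ3] = [13824, 13824, 9408]
r7 m[X14→φ4] = [3456, 2592, 2058]
r7 m[X1→φ1] = [1, 1, 1]
r8 m[φ0→X7] = [6, 6, 8]
r8 m[φ0→X9] = [96768, 96768, 110592]
r8 m[φ1→X7] = [7, 9, 9]
r8 m[φ1→X1] = [96768, 53760, 110592]
r8 m[φ2→X7] = [2048, 1792, 1536]
r8 m[φ2→X14] = [432, 432, 294]
r8 m[φ3→X5] = [110592, 41472, 65856]
r8 m[φ3→X14] = [8, 6, 7]
r8 m[φ4→X10] = [17280, 13824, 17280]
r8 m[φ4→X14] = [32, 32, 32]
r8 m[φ5→X6] = [110592, 82944, 103680]
r8 m[φ5→X10] = [4, 8, 6]
r8 m[X7→φ0] = [14336, 16128, 13824]
r8 m[X7→φ1] = [12288, 10752, 12288]
r8 m[X7→φ2] = [42, 54, 72]
r8 m[X5→φ3] = [1, 1, 1]
r8 m[X6→φ5] = [1, 1, 1]
r8 m[X10→φ4] = [4, 8, 6]
r8 m[X10→φ5] = [17280, 13824, 17280]
r8 m[X9→φ0] = [1, 1, 1]
r8 m[X14→φ2] = [256, 192, 224]
r8 m[X14→φ3] = [13824, 13824, 9408]
r8 m[X14→φ4] = [3456, 2592, 2058]
r8 m[X1→φ1] = [1, 1, 1]
fixed point reached at round 8
traceback from X7: (X7=2, X5=0, X6=0, X10=1, X9=2, X14=0, X1=2), score=110592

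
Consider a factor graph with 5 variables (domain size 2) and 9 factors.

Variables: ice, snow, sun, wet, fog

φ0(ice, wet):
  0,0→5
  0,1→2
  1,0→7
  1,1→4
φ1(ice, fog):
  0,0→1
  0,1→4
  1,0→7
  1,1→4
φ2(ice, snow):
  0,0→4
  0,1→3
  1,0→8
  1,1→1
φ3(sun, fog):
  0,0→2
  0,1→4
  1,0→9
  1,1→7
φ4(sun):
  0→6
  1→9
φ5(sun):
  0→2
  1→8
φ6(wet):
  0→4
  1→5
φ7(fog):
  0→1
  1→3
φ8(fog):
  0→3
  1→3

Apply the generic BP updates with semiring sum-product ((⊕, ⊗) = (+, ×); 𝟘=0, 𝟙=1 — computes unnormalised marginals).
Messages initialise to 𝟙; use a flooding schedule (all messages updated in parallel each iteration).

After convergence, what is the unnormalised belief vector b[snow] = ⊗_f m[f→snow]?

b[snow] = [15676416, 3601152]

init: all messages = 𝟙 over 2 values
r1 m[φ0→ice] = [7, 11]
r1 m[φ0→wet] = [12, 6]
r1 m[φ1→ice] = [5, 11]
r1 m[φ1→fog] = [8, 8]
r1 m[φ2→ice] = [7, 9]
r1 m[φ2→snow] = [12, 4]
r1 m[φ3→sun] = [6, 16]
r1 m[φ3→fog] = [11, 11]
r1 m[φ4→sun] = [6, 9]
r1 m[φ5→sun] = [2, 8]
r1 m[φ6→wet] = [4, 5]
r1 m[φ7→fog] = [1, 3]
r1 m[φ8→fog] = [3, 3]
r1 m[ice→φ0] = [1, 1]
r1 m[ice→φ1] = [1, 1]
r1 m[ice→φ2] = [1, 1]
r1 m[snow→φ2] = [1, 1]
r1 m[sun→φ3] = [1, 1]
r1 m[sun→φ4] = [1, 1]
r1 m[sun→φ5] = [1, 1]
r1 m[wet→φ0] = [1, 1]
r1 m[wet→φ6] = [1, 1]
r1 m[fog→φ1] = [1, 1]
r1 m[fog→φ3] = [1, 1]
r1 m[fog→φ7] = [1, 1]
r1 m[fog→φ8] = [1, 1]
r2 m[φ0→ice] = [7, 11]
r2 m[φ0→wet] = [12, 6]
r2 m[φ1→ice] = [5, 11]
r2 m[φ1→fog] = [8, 8]
r2 m[φ2→ice] = [7, 9]
r2 m[φ2→snow] = [12, 4]
r2 m[φ3→sun] = [6, 16]
r2 m[φ3→fog] = [11, 11]
r2 m[φ4→sun] = [6, 9]
r2 m[φ5→sun] = [2, 8]
r2 m[φ6→wet] = [4, 5]
r2 m[φ7→fog] = [1, 3]
r2 m[φ8→fog] = [3, 3]
r2 m[ice→φ0] = [35, 99]
r2 m[ice→φ1] = [49, 99]
r2 m[ice→φ2] = [35, 121]
r2 m[snow→φ2] = [1, 1]
r2 m[sun→φ3] = [12, 72]
r2 m[sun→φ4] = [12, 128]
r2 m[sun→φ5] = [36, 144]
r2 m[wet→φ0] = [4, 5]
r2 m[wet→φ6] = [12, 6]
r2 m[fog→φ1] = [33, 99]
r2 m[fog→φ3] = [24, 72]
r2 m[fog→φ7] = [264, 264]
r2 m[fog→φ8] = [88, 264]
r3 m[φ0→ice] = [30, 48]
r3 m[φ0→wet] = [868, 466]
r3 m[φ1→ice] = [429, 627]
r3 m[φ1→fog] = [742, 592]
r3 m[φ2→ice] = [7, 9]
r3 m[φ2→snow] = [1108, 226]
r3 m[φ3→sun] = [336, 720]
r3 m[φ3→fog] = [672, 552]
r3 m[φ4→sun] = [6, 9]
r3 m[φ5→sun] = [2, 8]
r3 m[φ6→wet] = [4, 5]
r3 m[φ7→fog] = [1, 3]
r3 m[φ8→fog] = [3, 3]
r3 m[ice→φ0] = [35, 99]
r3 m[ice→φ1] = [49, 99]
r3 m[ice→φ2] = [35, 121]
r3 m[snow→φ2] = [1, 1]
r3 m[sun→φ3] = [12, 72]
r3 m[sun→φ4] = [12, 128]
r3 m[sun→φ5] = [36, 144]
r3 m[wet→φ0] = [4, 5]
r3 m[wet→φ6] = [12, 6]
r3 m[fog→φ1] = [33, 99]
r3 m[fog→φ3] = [24, 72]
r3 m[fog→φ7] = [264, 264]
r3 m[fog→φ8] = [88, 264]
r4 m[φ0→ice] = [30, 48]
r4 m[φ0→wet] = [868, 466]
r4 m[φ1→ice] = [429, 627]
r4 m[φ1→fog] = [742, 592]
r4 m[φ2→ice] = [7, 9]
r4 m[φ2→snow] = [1108, 226]
r4 m[φ3→sun] = [336, 720]
r4 m[φ3→fog] = [672, 552]
r4 m[φ4→sun] = [6, 9]
r4 m[φ5→sun] = [2, 8]
r4 m[φ6→wet] = [4, 5]
r4 m[φ7→fog] = [1, 3]
r4 m[φ8→fog] = [3, 3]
r4 m[ice→φ0] = [3003, 5643]
r4 m[ice→φ1] = [210, 432]
r4 m[ice→φ2] = [12870, 30096]
r4 m[snow→φ2] = [1, 1]
r4 m[sun→φ3] = [12, 72]
r4 m[sun→φ4] = [672, 5760]
r4 m[sun→φ5] = [2016, 6480]
r4 m[wet→φ0] = [4, 5]
r4 m[wet→φ6] = [868, 466]
r4 m[fog→φ1] = [2016, 4968]
r4 m[fog→φ3] = [2226, 5328]
r4 m[fog→φ7] = [1495872, 980352]
r4 m[fog→φ8] = [498624, 980352]
r5 m[φ0→ice] = [30, 48]
r5 m[φ0→wet] = [54516, 28578]
r5 m[φ1→ice] = [21888, 33984]
r5 m[φ1→fog] = [3234, 2568]
r5 m[φ2→ice] = [7, 9]
r5 m[φ2→snow] = [292248, 68706]
r5 m[φ3→sun] = [25764, 57330]
r5 m[φ3→fog] = [672, 552]
r5 m[φ4→sun] = [6, 9]
r5 m[φ5→sun] = [2, 8]
r5 m[φ6→wet] = [4, 5]
r5 m[φ7→fog] = [1, 3]
r5 m[φ8→fog] = [3, 3]
r5 m[ice→φ0] = [3003, 5643]
r5 m[ice→φ1] = [210, 432]
r5 m[ice→φ2] = [12870, 30096]
r5 m[snow→φ2] = [1, 1]
r5 m[sun→φ3] = [12, 72]
r5 m[sun→φ4] = [672, 5760]
r5 m[sun→φ5] = [2016, 6480]
r5 m[wet→φ0] = [4, 5]
r5 m[wet→φ6] = [868, 466]
r5 m[fog→φ1] = [2016, 4968]
r5 m[fog→φ3] = [2226, 5328]
r5 m[fog→φ7] = [1495872, 980352]
r5 m[fog→φ8] = [498624, 980352]
r6 m[φ0→ice] = [30, 48]
r6 m[φ0→wet] = [54516, 28578]
r6 m[φ1→ice] = [21888, 33984]
r6 m[φ1→fog] = [3234, 2568]
r6 m[φ2→ice] = [7, 9]
r6 m[φ2→snow] = [292248, 68706]
r6 m[φ3→sun] = [25764, 57330]
r6 m[φ3→fog] = [672, 552]
r6 m[φ4→sun] = [6, 9]
r6 m[φ5→sun] = [2, 8]
r6 m[φ6→wet] = [4, 5]
r6 m[φ7→fog] = [1, 3]
r6 m[φ8→fog] = [3, 3]
r6 m[ice→φ0] = [153216, 305856]
r6 m[ice→φ1] = [210, 432]
r6 m[ice→φ2] = [656640, 1631232]
r6 m[snow→φ2] = [1, 1]
r6 m[sun→φ3] = [12, 72]
r6 m[sun→φ4] = [51528, 458640]
r6 m[sun→φ5] = [154584, 515970]
r6 m[wet→φ0] = [4, 5]
r6 m[wet→φ6] = [54516, 28578]
r6 m[fog→φ1] = [2016, 4968]
r6 m[fog→φ3] = [9702, 23112]
r6 m[fog→φ7] = [6519744, 4252608]
r6 m[fog→φ8] = [2173248, 4252608]
r7 m[φ0→ice] = [30, 48]
r7 m[φ0→wet] = [2907072, 1529856]
r7 m[φ1→ice] = [21888, 33984]
r7 m[φ1→fog] = [3234, 2568]
r7 m[φ2→ice] = [7, 9]
r7 m[φ2→snow] = [15676416, 3601152]
r7 m[φ3→sun] = [111852, 249102]
r7 m[φ3→fog] = [672, 552]
r7 m[φ4→sun] = [6, 9]
r7 m[φ5→sun] = [2, 8]
r7 m[φ6→wet] = [4, 5]
r7 m[φ7→fog] = [1, 3]
r7 m[φ8→fog] = [3, 3]
r7 m[ice→φ0] = [153216, 305856]
r7 m[ice→φ1] = [210, 432]
r7 m[ice→φ2] = [656640, 1631232]
r7 m[snow→φ2] = [1, 1]
r7 m[sun→φ3] = [12, 72]
r7 m[sun→φ4] = [51528, 458640]
r7 m[sun→φ5] = [154584, 515970]
r7 m[wet→φ0] = [4, 5]
r7 m[wet→φ6] = [54516, 28578]
r7 m[fog→φ1] = [2016, 4968]
r7 m[fog→φ3] = [9702, 23112]
r7 m[fog→φ7] = [6519744, 4252608]
r7 m[fog→φ8] = [2173248, 4252608]
r8 m[φ0→ice] = [30, 48]
r8 m[φ0→wet] = [2907072, 1529856]
r8 m[φ1→ice] = [21888, 33984]
r8 m[φ1→fog] = [3234, 2568]
r8 m[φ2→ice] = [7, 9]
r8 m[φ2→snow] = [15676416, 3601152]
r8 m[φ3→sun] = [111852, 249102]
r8 m[φ3→fog] = [672, 552]
r8 m[φ4→sun] = [6, 9]
r8 m[φ5→sun] = [2, 8]
r8 m[φ6→wet] = [4, 5]
r8 m[φ7→fog] = [1, 3]
r8 m[φ8→fog] = [3, 3]
r8 m[ice→φ0] = [153216, 305856]
r8 m[ice→φ1] = [210, 432]
r8 m[ice→φ2] = [656640, 1631232]
r8 m[snow→φ2] = [1, 1]
r8 m[sun→φ3] = [12, 72]
r8 m[sun→φ4] = [223704, 1992816]
r8 m[sun→φ5] = [671112, 2241918]
r8 m[wet→φ0] = [4, 5]
r8 m[wet→φ6] = [2907072, 1529856]
r8 m[fog→φ1] = [2016, 4968]
r8 m[fog→φ3] = [9702, 23112]
r8 m[fog→φ7] = [6519744, 4252608]
r8 m[fog→φ8] = [2173248, 4252608]
r9 m[φ0→ice] = [30, 48]
r9 m[φ0→wet] = [2907072, 1529856]
r9 m[φ1→ice] = [21888, 33984]
r9 m[φ1→fog] = [3234, 2568]
r9 m[φ2→ice] = [7, 9]
r9 m[φ2→snow] = [15676416, 3601152]
r9 m[φ3→sun] = [111852, 249102]
r9 m[φ3→fog] = [672, 552]
r9 m[φ4→sun] = [6, 9]
r9 m[φ5→sun] = [2, 8]
r9 m[φ6→wet] = [4, 5]
r9 m[φ7→fog] = [1, 3]
r9 m[φ8→fog] = [3, 3]
r9 m[ice→φ0] = [153216, 305856]
r9 m[ice→φ1] = [210, 432]
r9 m[ice→φ2] = [656640, 1631232]
r9 m[snow→φ2] = [1, 1]
r9 m[sun→φ3] = [12, 72]
r9 m[sun→φ4] = [223704, 1992816]
r9 m[sun→φ5] = [671112, 2241918]
r9 m[wet→φ0] = [4, 5]
r9 m[wet→φ6] = [2907072, 1529856]
r9 m[fog→φ1] = [2016, 4968]
r9 m[fog→φ3] = [9702, 23112]
r9 m[fog→φ7] = [6519744, 4252608]
r9 m[fog→φ8] = [2173248, 4252608]
fixed point reached at round 9
b[snow] = ⊗ incoming = [15676416, 3601152]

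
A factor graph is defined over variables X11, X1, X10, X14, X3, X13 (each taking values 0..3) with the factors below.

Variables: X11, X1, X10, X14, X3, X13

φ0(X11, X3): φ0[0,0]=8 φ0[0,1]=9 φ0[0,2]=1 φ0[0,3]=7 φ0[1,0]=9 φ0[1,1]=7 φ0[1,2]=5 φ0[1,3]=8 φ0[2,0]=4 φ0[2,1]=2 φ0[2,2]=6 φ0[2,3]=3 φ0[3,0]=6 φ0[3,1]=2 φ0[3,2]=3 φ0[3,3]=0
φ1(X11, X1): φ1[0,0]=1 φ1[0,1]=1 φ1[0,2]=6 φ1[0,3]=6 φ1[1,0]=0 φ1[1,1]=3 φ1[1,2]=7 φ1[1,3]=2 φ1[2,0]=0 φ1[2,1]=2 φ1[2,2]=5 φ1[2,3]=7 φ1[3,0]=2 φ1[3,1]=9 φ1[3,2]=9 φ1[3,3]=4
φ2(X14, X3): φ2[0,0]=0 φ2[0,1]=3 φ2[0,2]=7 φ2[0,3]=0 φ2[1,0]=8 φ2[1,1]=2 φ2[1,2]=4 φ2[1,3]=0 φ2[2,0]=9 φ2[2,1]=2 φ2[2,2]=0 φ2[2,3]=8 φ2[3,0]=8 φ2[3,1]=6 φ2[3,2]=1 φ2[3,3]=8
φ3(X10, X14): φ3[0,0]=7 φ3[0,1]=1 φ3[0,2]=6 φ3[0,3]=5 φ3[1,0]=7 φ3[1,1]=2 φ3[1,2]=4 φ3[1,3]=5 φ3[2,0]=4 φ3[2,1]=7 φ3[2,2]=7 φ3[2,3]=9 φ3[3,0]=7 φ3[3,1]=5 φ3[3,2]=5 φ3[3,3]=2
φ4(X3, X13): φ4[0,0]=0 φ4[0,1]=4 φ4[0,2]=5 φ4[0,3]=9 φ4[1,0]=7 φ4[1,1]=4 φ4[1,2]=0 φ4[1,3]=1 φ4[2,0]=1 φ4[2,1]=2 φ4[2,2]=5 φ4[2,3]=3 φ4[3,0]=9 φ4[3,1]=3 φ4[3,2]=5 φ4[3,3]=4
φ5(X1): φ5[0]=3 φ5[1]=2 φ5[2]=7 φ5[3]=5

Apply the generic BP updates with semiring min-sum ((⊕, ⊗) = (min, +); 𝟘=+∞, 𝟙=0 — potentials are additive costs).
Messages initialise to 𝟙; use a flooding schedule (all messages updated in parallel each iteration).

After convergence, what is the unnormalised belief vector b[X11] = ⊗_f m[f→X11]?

init: all messages = 𝟙 over 4 values
r1 m[φ0→X11] = [1, 5, 2, 0]
r1 m[φ0→X3] = [4, 2, 1, 0]
r1 m[φ1→X11] = [1, 0, 0, 2]
r1 m[φ1→X1] = [0, 1, 5, 2]
r1 m[φ2→X14] = [0, 0, 0, 1]
r1 m[φ2→X3] = [0, 2, 0, 0]
r1 m[φ3→X10] = [1, 2, 4, 2]
r1 m[φ3→X14] = [4, 1, 4, 2]
r1 m[φ4→X3] = [0, 0, 1, 3]
r1 m[φ4→X13] = [0, 2, 0, 1]
r1 m[φ5→X1] = [3, 2, 7, 5]
r1 m[X11→φ0] = [0, 0, 0, 0]
r1 m[X11→φ1] = [0, 0, 0, 0]
r1 m[X1→φ1] = [0, 0, 0, 0]
r1 m[X1→φ5] = [0, 0, 0, 0]
r1 m[X10→φ3] = [0, 0, 0, 0]
r1 m[X14→φ2] = [0, 0, 0, 0]
r1 m[X14→φ3] = [0, 0, 0, 0]
r1 m[X3→φ0] = [0, 0, 0, 0]
r1 m[X3→φ2] = [0, 0, 0, 0]
r1 m[X3→φ4] = [0, 0, 0, 0]
r1 m[X13→φ4] = [0, 0, 0, 0]
r2 m[φ0→X11] = [1, 5, 2, 0]
r2 m[φ0→X3] = [4, 2, 1, 0]
r2 m[φ1→X11] = [1, 0, 0, 2]
r2 m[φ1→X1] = [0, 1, 5, 2]
r2 m[φ2→X14] = [0, 0, 0, 1]
r2 m[φ2→X3] = [0, 2, 0, 0]
r2 m[φ3→X10] = [1, 2, 4, 2]
r2 m[φ3→X14] = [4, 1, 4, 2]
r2 m[φ4→X3] = [0, 0, 1, 3]
r2 m[φ4→X13] = [0, 2, 0, 1]
r2 m[φ5→X1] = [3, 2, 7, 5]
r2 m[X11→φ0] = [1, 0, 0, 2]
r2 m[X11→φ1] = [1, 5, 2, 0]
r2 m[X1→φ1] = [3, 2, 7, 5]
r2 m[X1→φ5] = [0, 1, 5, 2]
r2 m[X10→φ3] = [0, 0, 0, 0]
r2 m[X14→φ2] = [4, 1, 4, 2]
r2 m[X14→φ3] = [0, 0, 0, 1]
r2 m[X3→φ0] = [0, 2, 1, 3]
r2 m[X3→φ2] = [4, 2, 2, 3]
r2 m[X3→φ4] = [4, 4, 1, 0]
r2 m[X13→φ4] = [0, 0, 0, 0]
r3 m[φ0→X11] = [2, 6, 4, 3]
r3 m[φ0→X3] = [4, 2, 2, 2]
r3 m[φ1→X11] = [3, 3, 3, 5]
r3 m[φ1→X1] = [2, 2, 7, 4]
r3 m[φ2→X14] = [3, 3, 2, 3]
r3 m[φ2→X3] = [4, 3, 3, 1]
r3 m[φ3→X10] = [1, 2, 4, 3]
r3 m[φ3→X14] = [4, 1, 4, 2]
r3 m[φ4→X3] = [0, 0, 1, 3]
r3 m[φ4→X13] = [2, 3, 4, 4]
r3 m[φ5→X1] = [3, 2, 7, 5]
r3 m[X11→φ0] = [1, 0, 0, 2]
r3 m[X11→φ1] = [1, 5, 2, 0]
r3 m[X1→φ1] = [3, 2, 7, 5]
r3 m[X1→φ5] = [0, 1, 5, 2]
r3 m[X10→φ3] = [0, 0, 0, 0]
r3 m[X14→φ2] = [4, 1, 4, 2]
r3 m[X14→φ3] = [0, 0, 0, 1]
r3 m[X3→φ0] = [0, 2, 1, 3]
r3 m[X3→φ2] = [4, 2, 2, 3]
r3 m[X3→φ4] = [4, 4, 1, 0]
r3 m[X13→φ4] = [0, 0, 0, 0]
r4 m[φ0→X11] = [2, 6, 4, 3]
r4 m[φ0→X3] = [4, 2, 2, 2]
r4 m[φ1→X11] = [3, 3, 3, 5]
r4 m[φ1→X1] = [2, 2, 7, 4]
r4 m[φ2→X14] = [3, 3, 2, 3]
r4 m[φ2→X3] = [4, 3, 3, 1]
r4 m[φ3→X10] = [1, 2, 4, 3]
r4 m[φ3→X14] = [4, 1, 4, 2]
r4 m[φ4→X3] = [0, 0, 1, 3]
r4 m[φ4→X13] = [2, 3, 4, 4]
r4 m[φ5→X1] = [3, 2, 7, 5]
r4 m[X11→φ0] = [3, 3, 3, 5]
r4 m[X11→φ1] = [2, 6, 4, 3]
r4 m[X1→φ1] = [3, 2, 7, 5]
r4 m[X1→φ5] = [2, 2, 7, 4]
r4 m[X10→φ3] = [0, 0, 0, 0]
r4 m[X14→φ2] = [4, 1, 4, 2]
r4 m[X14→φ3] = [3, 3, 2, 3]
r4 m[X3→φ0] = [4, 3, 4, 4]
r4 m[X3→φ2] = [4, 2, 3, 5]
r4 m[X3→φ4] = [8, 5, 5, 3]
r4 m[X13→φ4] = [0, 0, 0, 0]
r5 m[φ0→X11] = [5, 9, 5, 4]
r5 m[φ0→X3] = [7, 5, 4, 5]
r5 m[φ1→X11] = [3, 3, 3, 5]
r5 m[φ1→X1] = [3, 3, 8, 7]
r5 m[φ2→X14] = [4, 4, 3, 4]
r5 m[φ2→X3] = [4, 3, 3, 1]
r5 m[φ3→X10] = [4, 5, 7, 5]
r5 m[φ3→X14] = [4, 1, 4, 2]
r5 m[φ4→X3] = [0, 0, 1, 3]
r5 m[φ4→X13] = [6, 6, 5, 6]
r5 m[φ5→X1] = [3, 2, 7, 5]
r5 m[X11→φ0] = [3, 3, 3, 5]
r5 m[X11→φ1] = [2, 6, 4, 3]
r5 m[X1→φ1] = [3, 2, 7, 5]
r5 m[X1→φ5] = [2, 2, 7, 4]
r5 m[X10→φ3] = [0, 0, 0, 0]
r5 m[X14→φ2] = [4, 1, 4, 2]
r5 m[X14→φ3] = [3, 3, 2, 3]
r5 m[X3→φ0] = [4, 3, 4, 4]
r5 m[X3→φ2] = [4, 2, 3, 5]
r5 m[X3→φ4] = [8, 5, 5, 3]
r5 m[X13→φ4] = [0, 0, 0, 0]
r6 m[φ0→X11] = [5, 9, 5, 4]
r6 m[φ0→X3] = [7, 5, 4, 5]
r6 m[φ1→X11] = [3, 3, 3, 5]
r6 m[φ1→X1] = [3, 3, 8, 7]
r6 m[φ2→X14] = [4, 4, 3, 4]
r6 m[φ2→X3] = [4, 3, 3, 1]
r6 m[φ3→X10] = [4, 5, 7, 5]
r6 m[φ3→X14] = [4, 1, 4, 2]
r6 m[φ4→X3] = [0, 0, 1, 3]
r6 m[φ4→X13] = [6, 6, 5, 6]
r6 m[φ5→X1] = [3, 2, 7, 5]
r6 m[X11→φ0] = [3, 3, 3, 5]
r6 m[X11→φ1] = [5, 9, 5, 4]
r6 m[X1→φ1] = [3, 2, 7, 5]
r6 m[X1→φ5] = [3, 3, 8, 7]
r6 m[X10→φ3] = [0, 0, 0, 0]
r6 m[X14→φ2] = [4, 1, 4, 2]
r6 m[X14→φ3] = [4, 4, 3, 4]
r6 m[X3→φ0] = [4, 3, 4, 4]
r6 m[X3→φ2] = [7, 5, 5, 8]
r6 m[X3→φ4] = [11, 8, 7, 6]
r6 m[X13→φ4] = [0, 0, 0, 0]
r7 m[φ0→X11] = [5, 9, 5, 4]
r7 m[φ0→X3] = [7, 5, 4, 5]
r7 m[φ1→X11] = [3, 3, 3, 5]
r7 m[φ1→X1] = [5, 6, 10, 8]
r7 m[φ2→X14] = [7, 7, 5, 6]
r7 m[φ2→X3] = [4, 3, 3, 1]
r7 m[φ3→X10] = [5, 6, 8, 6]
r7 m[φ3→X14] = [4, 1, 4, 2]
r7 m[φ4→X3] = [0, 0, 1, 3]
r7 m[φ4→X13] = [8, 9, 8, 9]
r7 m[φ5→X1] = [3, 2, 7, 5]
r7 m[X11→φ0] = [3, 3, 3, 5]
r7 m[X11→φ1] = [5, 9, 5, 4]
r7 m[X1→φ1] = [3, 2, 7, 5]
r7 m[X1→φ5] = [3, 3, 8, 7]
r7 m[X10→φ3] = [0, 0, 0, 0]
r7 m[X14→φ2] = [4, 1, 4, 2]
r7 m[X14→φ3] = [4, 4, 3, 4]
r7 m[X3→φ0] = [4, 3, 4, 4]
r7 m[X3→φ2] = [7, 5, 5, 8]
r7 m[X3→φ4] = [11, 8, 7, 6]
r7 m[X13→φ4] = [0, 0, 0, 0]
r8 m[φ0→X11] = [5, 9, 5, 4]
r8 m[φ0→X3] = [7, 5, 4, 5]
r8 m[φ1→X11] = [3, 3, 3, 5]
r8 m[φ1→X1] = [5, 6, 10, 8]
r8 m[φ2→X14] = [7, 7, 5, 6]
r8 m[φ2→X3] = [4, 3, 3, 1]
r8 m[φ3→X10] = [5, 6, 8, 6]
r8 m[φ3→X14] = [4, 1, 4, 2]
r8 m[φ4→X3] = [0, 0, 1, 3]
r8 m[φ4→X13] = [8, 9, 8, 9]
r8 m[φ5→X1] = [3, 2, 7, 5]
r8 m[X11→φ0] = [3, 3, 3, 5]
r8 m[X11→φ1] = [5, 9, 5, 4]
r8 m[X1→φ1] = [3, 2, 7, 5]
r8 m[X1→φ5] = [5, 6, 10, 8]
r8 m[X10→φ3] = [0, 0, 0, 0]
r8 m[X14→φ2] = [4, 1, 4, 2]
r8 m[X14→φ3] = [7, 7, 5, 6]
r8 m[X3→φ0] = [4, 3, 4, 4]
r8 m[X3→φ2] = [7, 5, 5, 8]
r8 m[X3→φ4] = [11, 8, 7, 6]
r8 m[X13→φ4] = [0, 0, 0, 0]
r9 m[φ0→X11] = [5, 9, 5, 4]
r9 m[φ0→X3] = [7, 5, 4, 5]
r9 m[φ1→X11] = [3, 3, 3, 5]
r9 m[φ1→X1] = [5, 6, 10, 8]
r9 m[φ2→X14] = [7, 7, 5, 6]
r9 m[φ2→X3] = [4, 3, 3, 1]
r9 m[φ3→X10] = [8, 9, 11, 8]
r9 m[φ3→X14] = [4, 1, 4, 2]
r9 m[φ4→X3] = [0, 0, 1, 3]
r9 m[φ4→X13] = [8, 9, 8, 9]
r9 m[φ5→X1] = [3, 2, 7, 5]
r9 m[X11→φ0] = [3, 3, 3, 5]
r9 m[X11→φ1] = [5, 9, 5, 4]
r9 m[X1→φ1] = [3, 2, 7, 5]
r9 m[X1→φ5] = [5, 6, 10, 8]
r9 m[X10→φ3] = [0, 0, 0, 0]
r9 m[X14→φ2] = [4, 1, 4, 2]
r9 m[X14→φ3] = [7, 7, 5, 6]
r9 m[X3→φ0] = [4, 3, 4, 4]
r9 m[X3→φ2] = [7, 5, 5, 8]
r9 m[X3→φ4] = [11, 8, 7, 6]
r9 m[X13→φ4] = [0, 0, 0, 0]
r10 m[φ0→X11] = [5, 9, 5, 4]
r10 m[φ0→X3] = [7, 5, 4, 5]
r10 m[φ1→X11] = [3, 3, 3, 5]
r10 m[φ1→X1] = [5, 6, 10, 8]
r10 m[φ2→X14] = [7, 7, 5, 6]
r10 m[φ2→X3] = [4, 3, 3, 1]
r10 m[φ3→X10] = [8, 9, 11, 8]
r10 m[φ3→X14] = [4, 1, 4, 2]
r10 m[φ4→X3] = [0, 0, 1, 3]
r10 m[φ4→X13] = [8, 9, 8, 9]
r10 m[φ5→X1] = [3, 2, 7, 5]
r10 m[X11→φ0] = [3, 3, 3, 5]
r10 m[X11→φ1] = [5, 9, 5, 4]
r10 m[X1→φ1] = [3, 2, 7, 5]
r10 m[X1→φ5] = [5, 6, 10, 8]
r10 m[X10→φ3] = [0, 0, 0, 0]
r10 m[X14→φ2] = [4, 1, 4, 2]
r10 m[X14→φ3] = [7, 7, 5, 6]
r10 m[X3→φ0] = [4, 3, 4, 4]
r10 m[X3→φ2] = [7, 5, 5, 8]
r10 m[X3→φ4] = [11, 8, 7, 6]
r10 m[X13→φ4] = [0, 0, 0, 0]
fixed point reached at round 10
b[X11] = ⊗ incoming = [8, 12, 8, 9]

b[X11] = [8, 12, 8, 9]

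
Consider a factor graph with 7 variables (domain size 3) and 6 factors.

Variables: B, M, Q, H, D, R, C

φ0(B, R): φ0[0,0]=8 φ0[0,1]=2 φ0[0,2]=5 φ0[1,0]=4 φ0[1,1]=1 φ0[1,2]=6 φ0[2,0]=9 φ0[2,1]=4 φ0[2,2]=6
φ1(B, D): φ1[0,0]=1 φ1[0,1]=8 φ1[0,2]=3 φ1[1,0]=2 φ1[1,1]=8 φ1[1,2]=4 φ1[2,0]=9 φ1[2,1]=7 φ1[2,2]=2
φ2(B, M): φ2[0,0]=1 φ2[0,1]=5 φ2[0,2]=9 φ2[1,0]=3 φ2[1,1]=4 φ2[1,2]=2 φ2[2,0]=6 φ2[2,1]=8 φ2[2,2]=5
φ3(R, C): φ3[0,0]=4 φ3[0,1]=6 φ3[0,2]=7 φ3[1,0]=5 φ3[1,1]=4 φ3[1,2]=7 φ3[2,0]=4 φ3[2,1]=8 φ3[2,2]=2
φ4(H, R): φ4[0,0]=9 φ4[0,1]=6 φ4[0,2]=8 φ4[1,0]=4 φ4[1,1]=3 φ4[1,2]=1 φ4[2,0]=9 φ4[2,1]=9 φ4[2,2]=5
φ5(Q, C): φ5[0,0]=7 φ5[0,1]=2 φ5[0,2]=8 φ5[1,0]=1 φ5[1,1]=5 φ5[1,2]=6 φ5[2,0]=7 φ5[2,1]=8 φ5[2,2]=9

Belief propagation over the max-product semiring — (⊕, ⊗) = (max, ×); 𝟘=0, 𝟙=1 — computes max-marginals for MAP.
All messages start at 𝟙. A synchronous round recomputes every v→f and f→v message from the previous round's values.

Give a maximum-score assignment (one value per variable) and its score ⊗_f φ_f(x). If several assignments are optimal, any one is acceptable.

assignment: (B=2, M=1, Q=2, H=0, D=0, R=0, C=2); score = 367416

init: all messages = 𝟙 over 3 values
r1 m[φ0→B] = [8, 6, 9]
r1 m[φ0→R] = [9, 4, 6]
r1 m[φ1→B] = [8, 8, 9]
r1 m[φ1→D] = [9, 8, 4]
r1 m[φ2→B] = [9, 4, 8]
r1 m[φ2→M] = [6, 8, 9]
r1 m[φ3→R] = [7, 7, 8]
r1 m[φ3→C] = [5, 8, 7]
r1 m[φ4→H] = [9, 4, 9]
r1 m[φ4→R] = [9, 9, 8]
r1 m[φ5→Q] = [8, 6, 9]
r1 m[φ5→C] = [7, 8, 9]
r1 m[B→φ0] = [1, 1, 1]
r1 m[B→φ1] = [1, 1, 1]
r1 m[B→φ2] = [1, 1, 1]
r1 m[M→φ2] = [1, 1, 1]
r1 m[Q→φ5] = [1, 1, 1]
r1 m[H→φ4] = [1, 1, 1]
r1 m[D→φ1] = [1, 1, 1]
r1 m[R→φ0] = [1, 1, 1]
r1 m[R→φ3] = [1, 1, 1]
r1 m[R→φ4] = [1, 1, 1]
r1 m[C→φ3] = [1, 1, 1]
r1 m[C→φ5] = [1, 1, 1]
r2 m[φ0→B] = [8, 6, 9]
r2 m[φ0→R] = [9, 4, 6]
r2 m[φ1→B] = [8, 8, 9]
r2 m[φ1→D] = [9, 8, 4]
r2 m[φ2→B] = [9, 4, 8]
r2 m[φ2→M] = [6, 8, 9]
r2 m[φ3→R] = [7, 7, 8]
r2 m[φ3→C] = [5, 8, 7]
r2 m[φ4→H] = [9, 4, 9]
r2 m[φ4→R] = [9, 9, 8]
r2 m[φ5→Q] = [8, 6, 9]
r2 m[φ5→C] = [7, 8, 9]
r2 m[B→φ0] = [72, 32, 72]
r2 m[B→φ1] = [72, 24, 72]
r2 m[B→φ2] = [64, 48, 81]
r2 m[M→φ2] = [1, 1, 1]
r2 m[Q→φ5] = [1, 1, 1]
r2 m[H→φ4] = [1, 1, 1]
r2 m[D→φ1] = [1, 1, 1]
r2 m[R→φ0] = [63, 63, 64]
r2 m[R→φ3] = [81, 36, 48]
r2 m[R→φ4] = [63, 28, 48]
r2 m[C→φ3] = [7, 8, 9]
r2 m[C→φ5] = [5, 8, 7]
r3 m[φ0→B] = [504, 384, 567]
r3 m[φ0→R] = [648, 288, 432]
r3 m[φ1→B] = [8, 8, 9]
r3 m[φ1→D] = [648, 576, 216]
r3 m[φ2→B] = [9, 4, 8]
r3 m[φ2→M] = [486, 648, 576]
r3 m[φ3→R] = [63, 63, 64]
r3 m[φ3→C] = [324, 486, 567]
r3 m[φ4→H] = [567, 252, 567]
r3 m[φ4→R] = [9, 9, 8]
r3 m[φ5→Q] = [56, 42, 64]
r3 m[φ5→C] = [7, 8, 9]
r3 m[B→φ0] = [72, 32, 72]
r3 m[B→φ1] = [72, 24, 72]
r3 m[B→φ2] = [64, 48, 81]
r3 m[M→φ2] = [1, 1, 1]
r3 m[Q→φ5] = [1, 1, 1]
r3 m[H→φ4] = [1, 1, 1]
r3 m[D→φ1] = [1, 1, 1]
r3 m[R→φ0] = [63, 63, 64]
r3 m[R→φ3] = [81, 36, 48]
r3 m[R→φ4] = [63, 28, 48]
r3 m[C→φ3] = [7, 8, 9]
r3 m[C→φ5] = [5, 8, 7]
r4 m[φ0→B] = [504, 384, 567]
r4 m[φ0→R] = [648, 288, 432]
r4 m[φ1→B] = [8, 8, 9]
r4 m[φ1→D] = [648, 576, 216]
r4 m[φ2→B] = [9, 4, 8]
r4 m[φ2→M] = [486, 648, 576]
r4 m[φ3→R] = [63, 63, 64]
r4 m[φ3→C] = [324, 486, 567]
r4 m[φ4→H] = [567, 252, 567]
r4 m[φ4→R] = [9, 9, 8]
r4 m[φ5→Q] = [56, 42, 64]
r4 m[φ5→C] = [7, 8, 9]
r4 m[B→φ0] = [72, 32, 72]
r4 m[B→φ1] = [4536, 1536, 4536]
r4 m[B→φ2] = [4032, 3072, 5103]
r4 m[M→φ2] = [1, 1, 1]
r4 m[Q→φ5] = [1, 1, 1]
r4 m[H→φ4] = [1, 1, 1]
r4 m[D→φ1] = [1, 1, 1]
r4 m[R→φ0] = [567, 567, 512]
r4 m[R→φ3] = [5832, 2592, 3456]
r4 m[R→φ4] = [40824, 18144, 27648]
r4 m[C→φ3] = [7, 8, 9]
r4 m[C→φ5] = [324, 486, 567]
r5 m[φ0→B] = [4536, 3072, 5103]
r5 m[φ0→R] = [648, 288, 432]
r5 m[φ1→B] = [8, 8, 9]
r5 m[φ1→D] = [40824, 36288, 13608]
r5 m[φ2→B] = [9, 4, 8]
r5 m[φ2→M] = [30618, 40824, 36288]
r5 m[φ3→R] = [63, 63, 64]
r5 m[φ3→C] = [23328, 34992, 40824]
r5 m[φ4→H] = [367416, 163296, 367416]
r5 m[φ4→R] = [9, 9, 8]
r5 m[φ5→Q] = [4536, 3402, 5103]
r5 m[φ5→C] = [7, 8, 9]
r5 m[B→φ0] = [72, 32, 72]
r5 m[B→φ1] = [4536, 1536, 4536]
r5 m[B→φ2] = [4032, 3072, 5103]
r5 m[M→φ2] = [1, 1, 1]
r5 m[Q→φ5] = [1, 1, 1]
r5 m[H→φ4] = [1, 1, 1]
r5 m[D→φ1] = [1, 1, 1]
r5 m[R→φ0] = [567, 567, 512]
r5 m[R→φ3] = [5832, 2592, 3456]
r5 m[R→φ4] = [40824, 18144, 27648]
r5 m[C→φ3] = [7, 8, 9]
r5 m[C→φ5] = [324, 486, 567]
r6 m[φ0→B] = [4536, 3072, 5103]
r6 m[φ0→R] = [648, 288, 432]
r6 m[φ1→B] = [8, 8, 9]
r6 m[φ1→D] = [40824, 36288, 13608]
r6 m[φ2→B] = [9, 4, 8]
r6 m[φ2→M] = [30618, 40824, 36288]
r6 m[φ3→R] = [63, 63, 64]
r6 m[φ3→C] = [23328, 34992, 40824]
r6 m[φ4→H] = [367416, 163296, 367416]
r6 m[φ4→R] = [9, 9, 8]
r6 m[φ5→Q] = [4536, 3402, 5103]
r6 m[φ5→C] = [7, 8, 9]
r6 m[B→φ0] = [72, 32, 72]
r6 m[B→φ1] = [40824, 12288, 40824]
r6 m[B→φ2] = [36288, 24576, 45927]
r6 m[M→φ2] = [1, 1, 1]
r6 m[Q→φ5] = [1, 1, 1]
r6 m[H→φ4] = [1, 1, 1]
r6 m[D→φ1] = [1, 1, 1]
r6 m[R→φ0] = [567, 567, 512]
r6 m[R→φ3] = [5832, 2592, 3456]
r6 m[R→φ4] = [40824, 18144, 27648]
r6 m[C→φ3] = [7, 8, 9]
r6 m[C→φ5] = [23328, 34992, 40824]
r7 m[φ0→B] = [4536, 3072, 5103]
r7 m[φ0→R] = [648, 288, 432]
r7 m[φ1→B] = [8, 8, 9]
r7 m[φ1→D] = [367416, 326592, 122472]
r7 m[φ2→B] = [9, 4, 8]
r7 m[φ2→M] = [275562, 367416, 326592]
r7 m[φ3→R] = [63, 63, 64]
r7 m[φ3→C] = [23328, 34992, 40824]
r7 m[φ4→H] = [367416, 163296, 367416]
r7 m[φ4→R] = [9, 9, 8]
r7 m[φ5→Q] = [326592, 244944, 367416]
r7 m[φ5→C] = [7, 8, 9]
r7 m[B→φ0] = [72, 32, 72]
r7 m[B→φ1] = [40824, 12288, 40824]
r7 m[B→φ2] = [36288, 24576, 45927]
r7 m[M→φ2] = [1, 1, 1]
r7 m[Q→φ5] = [1, 1, 1]
r7 m[H→φ4] = [1, 1, 1]
r7 m[D→φ1] = [1, 1, 1]
r7 m[R→φ0] = [567, 567, 512]
r7 m[R→φ3] = [5832, 2592, 3456]
r7 m[R→φ4] = [40824, 18144, 27648]
r7 m[C→φ3] = [7, 8, 9]
r7 m[C→φ5] = [23328, 34992, 40824]
r8 m[φ0→B] = [4536, 3072, 5103]
r8 m[φ0→R] = [648, 288, 432]
r8 m[φ1→B] = [8, 8, 9]
r8 m[φ1→D] = [367416, 326592, 122472]
r8 m[φ2→B] = [9, 4, 8]
r8 m[φ2→M] = [275562, 367416, 326592]
r8 m[φ3→R] = [63, 63, 64]
r8 m[φ3→C] = [23328, 34992, 40824]
r8 m[φ4→H] = [367416, 163296, 367416]
r8 m[φ4→R] = [9, 9, 8]
r8 m[φ5→Q] = [326592, 244944, 367416]
r8 m[φ5→C] = [7, 8, 9]
r8 m[B→φ0] = [72, 32, 72]
r8 m[B→φ1] = [40824, 12288, 40824]
r8 m[B→φ2] = [36288, 24576, 45927]
r8 m[M→φ2] = [1, 1, 1]
r8 m[Q→φ5] = [1, 1, 1]
r8 m[H→φ4] = [1, 1, 1]
r8 m[D→φ1] = [1, 1, 1]
r8 m[R→φ0] = [567, 567, 512]
r8 m[R→φ3] = [5832, 2592, 3456]
r8 m[R→φ4] = [40824, 18144, 27648]
r8 m[C→φ3] = [7, 8, 9]
r8 m[C→φ5] = [23328, 34992, 40824]
fixed point reached at round 8
traceback from B: (B=2, M=1, Q=2, H=0, D=0, R=0, C=2), score=367416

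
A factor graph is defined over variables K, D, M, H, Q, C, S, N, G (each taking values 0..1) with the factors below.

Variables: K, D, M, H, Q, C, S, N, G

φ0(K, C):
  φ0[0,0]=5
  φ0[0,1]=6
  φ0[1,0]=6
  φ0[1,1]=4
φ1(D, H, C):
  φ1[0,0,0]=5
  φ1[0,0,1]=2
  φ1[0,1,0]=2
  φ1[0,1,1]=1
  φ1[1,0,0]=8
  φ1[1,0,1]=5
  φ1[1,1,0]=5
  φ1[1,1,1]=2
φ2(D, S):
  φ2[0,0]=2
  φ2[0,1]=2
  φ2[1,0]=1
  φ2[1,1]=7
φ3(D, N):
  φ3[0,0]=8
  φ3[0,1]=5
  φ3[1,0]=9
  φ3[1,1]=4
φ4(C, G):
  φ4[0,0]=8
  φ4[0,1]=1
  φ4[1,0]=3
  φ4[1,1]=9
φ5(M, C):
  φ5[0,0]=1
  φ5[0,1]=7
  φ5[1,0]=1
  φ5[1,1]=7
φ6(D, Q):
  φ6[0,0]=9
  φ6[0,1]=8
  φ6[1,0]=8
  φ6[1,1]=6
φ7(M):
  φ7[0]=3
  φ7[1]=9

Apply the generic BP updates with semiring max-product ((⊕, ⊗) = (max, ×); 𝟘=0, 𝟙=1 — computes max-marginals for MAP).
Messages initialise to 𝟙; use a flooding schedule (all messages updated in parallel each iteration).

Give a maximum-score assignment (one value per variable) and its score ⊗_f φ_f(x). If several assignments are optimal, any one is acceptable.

init: all messages = 𝟙 over 2 values
r1 m[φ0→K] = [6, 6]
r1 m[φ0→C] = [6, 6]
r1 m[φ1→D] = [5, 8]
r1 m[φ1→H] = [8, 5]
r1 m[φ1→C] = [8, 5]
r1 m[φ2→D] = [2, 7]
r1 m[φ2→S] = [2, 7]
r1 m[φ3→D] = [8, 9]
r1 m[φ3→N] = [9, 5]
r1 m[φ4→C] = [8, 9]
r1 m[φ4→G] = [8, 9]
r1 m[φ5→M] = [7, 7]
r1 m[φ5→C] = [1, 7]
r1 m[φ6→D] = [9, 8]
r1 m[φ6→Q] = [9, 8]
r1 m[φ7→M] = [3, 9]
r1 m[K→φ0] = [1, 1]
r1 m[D→φ1] = [1, 1]
r1 m[D→φ2] = [1, 1]
r1 m[D→φ3] = [1, 1]
r1 m[D→φ6] = [1, 1]
r1 m[M→φ5] = [1, 1]
r1 m[M→φ7] = [1, 1]
r1 m[H→φ1] = [1, 1]
r1 m[Q→φ6] = [1, 1]
r1 m[C→φ0] = [1, 1]
r1 m[C→φ1] = [1, 1]
r1 m[C→φ4] = [1, 1]
r1 m[C→φ5] = [1, 1]
r1 m[S→φ2] = [1, 1]
r1 m[N→φ3] = [1, 1]
r1 m[G→φ4] = [1, 1]
r2 m[φ0→K] = [6, 6]
r2 m[φ0→C] = [6, 6]
r2 m[φ1→D] = [5, 8]
r2 m[φ1→H] = [8, 5]
r2 m[φ1→C] = [8, 5]
r2 m[φ2→D] = [2, 7]
r2 m[φ2→S] = [2, 7]
r2 m[φ3→D] = [8, 9]
r2 m[φ3→N] = [9, 5]
r2 m[φ4→C] = [8, 9]
r2 m[φ4→G] = [8, 9]
r2 m[φ5→M] = [7, 7]
r2 m[φ5→C] = [1, 7]
r2 m[φ6→D] = [9, 8]
r2 m[φ6→Q] = [9, 8]
r2 m[φ7→M] = [3, 9]
r2 m[K→φ0] = [1, 1]
r2 m[D→φ1] = [144, 504]
r2 m[D→φ2] = [360, 576]
r2 m[D→φ3] = [90, 448]
r2 m[D→φ6] = [80, 504]
r2 m[M→φ5] = [3, 9]
r2 m[M→φ7] = [7, 7]
r2 m[H→φ1] = [1, 1]
r2 m[Q→φ6] = [1, 1]
r2 m[C→φ0] = [64, 315]
r2 m[C→φ1] = [48, 378]
r2 m[C→φ4] = [48, 210]
r2 m[C→φ5] = [384, 270]
r2 m[S→φ2] = [1, 1]
r2 m[N→φ3] = [1, 1]
r2 m[G→φ4] = [1, 1]
r3 m[φ0→K] = [1890, 1260]
r3 m[φ0→C] = [6, 6]
r3 m[φ1→D] = [756, 1890]
r3 m[φ1→H] = [952560, 381024]
r3 m[φ1→C] = [4032, 2520]
r3 m[φ2→D] = [2, 7]
r3 m[φ2→S] = [720, 4032]
r3 m[φ3→D] = [8, 9]
r3 m[φ3→N] = [4032, 1792]
r3 m[φ4→C] = [8, 9]
r3 m[φ4→G] = [630, 1890]
r3 m[φ5→M] = [1890, 1890]
r3 m[φ5→C] = [9, 63]
r3 m[φ6→D] = [9, 8]
r3 m[φ6→Q] = [4032, 3024]
r3 m[φ7→M] = [3, 9]
r3 m[K→φ0] = [1, 1]
r3 m[D→φ1] = [144, 504]
r3 m[D→φ2] = [360, 576]
r3 m[D→φ3] = [90, 448]
r3 m[D→φ6] = [80, 504]
r3 m[M→φ5] = [3, 9]
r3 m[M→φ7] = [7, 7]
r3 m[H→φ1] = [1, 1]
r3 m[Q→φ6] = [1, 1]
r3 m[C→φ0] = [64, 315]
r3 m[C→φ1] = [48, 378]
r3 m[C→φ4] = [48, 210]
r3 m[C→φ5] = [384, 270]
r3 m[S→φ2] = [1, 1]
r3 m[N→φ3] = [1, 1]
r3 m[G→φ4] = [1, 1]
r4 m[φ0→K] = [1890, 1260]
r4 m[φ0→C] = [6, 6]
r4 m[φ1→D] = [756, 1890]
r4 m[φ1→H] = [952560, 381024]
r4 m[φ1→C] = [4032, 2520]
r4 m[φ2→D] = [2, 7]
r4 m[φ2→S] = [720, 4032]
r4 m[φ3→D] = [8, 9]
r4 m[φ3→N] = [4032, 1792]
r4 m[φ4→C] = [8, 9]
r4 m[φ4→G] = [630, 1890]
r4 m[φ5→M] = [1890, 1890]
r4 m[φ5→C] = [9, 63]
r4 m[φ6→D] = [9, 8]
r4 m[φ6→Q] = [4032, 3024]
r4 m[φ7→M] = [3, 9]
r4 m[K→φ0] = [1, 1]
r4 m[D→φ1] = [144, 504]
r4 m[D→φ2] = [54432, 136080]
r4 m[D→φ3] = [13608, 105840]
r4 m[D→φ6] = [12096, 119070]
r4 m[M→φ5] = [3, 9]
r4 m[M→φ7] = [1890, 1890]
r4 m[H→φ1] = [1, 1]
r4 m[Q→φ6] = [1, 1]
r4 m[C→φ0] = [290304, 1428840]
r4 m[C→φ1] = [432, 3402]
r4 m[C→φ4] = [217728, 952560]
r4 m[C→φ5] = [193536, 136080]
r4 m[S→φ2] = [1, 1]
r4 m[N→φ3] = [1, 1]
r4 m[G→φ4] = [1, 1]
r5 m[φ0→K] = [8573040, 5715360]
r5 m[φ0→C] = [6, 6]
r5 m[φ1→D] = [6804, 17010]
r5 m[φ1→H] = [8573040, 3429216]
r5 m[φ1→C] = [4032, 2520]
r5 m[φ2→D] = [2, 7]
r5 m[φ2→S] = [136080, 952560]
r5 m[φ3→D] = [8, 9]
r5 m[φ3→N] = [952560, 423360]
r5 m[φ4→C] = [8, 9]
r5 m[φ4→G] = [2857680, 8573040]
r5 m[φ5→M] = [952560, 952560]
r5 m[φ5→C] = [9, 63]
r5 m[φ6→D] = [9, 8]
r5 m[φ6→Q] = [952560, 714420]
r5 m[φ7→M] = [3, 9]
r5 m[K→φ0] = [1, 1]
r5 m[D→φ1] = [144, 504]
r5 m[D→φ2] = [54432, 136080]
r5 m[D→φ3] = [13608, 105840]
r5 m[D→φ6] = [12096, 119070]
r5 m[M→φ5] = [3, 9]
r5 m[M→φ7] = [1890, 1890]
r5 m[H→φ1] = [1, 1]
r5 m[Q→φ6] = [1, 1]
r5 m[C→φ0] = [290304, 1428840]
r5 m[C→φ1] = [432, 3402]
r5 m[C→φ4] = [217728, 952560]
r5 m[C→φ5] = [193536, 136080]
r5 m[S→φ2] = [1, 1]
r5 m[N→φ3] = [1, 1]
r5 m[G→φ4] = [1, 1]
r6 m[φ0→K] = [8573040, 5715360]
r6 m[φ0→C] = [6, 6]
r6 m[φ1→D] = [6804, 17010]
r6 m[φ1→H] = [8573040, 3429216]
r6 m[φ1→C] = [4032, 2520]
r6 m[φ2→D] = [2, 7]
r6 m[φ2→S] = [136080, 952560]
r6 m[φ3→D] = [8, 9]
r6 m[φ3→N] = [952560, 423360]
r6 m[φ4→C] = [8, 9]
r6 m[φ4→G] = [2857680, 8573040]
r6 m[φ5→M] = [952560, 952560]
r6 m[φ5→C] = [9, 63]
r6 m[φ6→D] = [9, 8]
r6 m[φ6→Q] = [952560, 714420]
r6 m[φ7→M] = [3, 9]
r6 m[K→φ0] = [1, 1]
r6 m[D→φ1] = [144, 504]
r6 m[D→φ2] = [489888, 1224720]
r6 m[D→φ3] = [122472, 952560]
r6 m[D→φ6] = [108864, 1071630]
r6 m[M→φ5] = [3, 9]
r6 m[M→φ7] = [952560, 952560]
r6 m[H→φ1] = [1, 1]
r6 m[Q→φ6] = [1, 1]
r6 m[C→φ0] = [290304, 1428840]
r6 m[C→φ1] = [432, 3402]
r6 m[C→φ4] = [217728, 952560]
r6 m[C→φ5] = [193536, 136080]
r6 m[S→φ2] = [1, 1]
r6 m[N→φ3] = [1, 1]
r6 m[G→φ4] = [1, 1]
r7 m[φ0→K] = [8573040, 5715360]
r7 m[φ0→C] = [6, 6]
r7 m[φ1→D] = [6804, 17010]
r7 m[φ1→H] = [8573040, 3429216]
r7 m[φ1→C] = [4032, 2520]
r7 m[φ2→D] = [2, 7]
r7 m[φ2→S] = [1224720, 8573040]
r7 m[φ3→D] = [8, 9]
r7 m[φ3→N] = [8573040, 3810240]
r7 m[φ4→C] = [8, 9]
r7 m[φ4→G] = [2857680, 8573040]
r7 m[φ5→M] = [952560, 952560]
r7 m[φ5→C] = [9, 63]
r7 m[φ6→D] = [9, 8]
r7 m[φ6→Q] = [8573040, 6429780]
r7 m[φ7→M] = [3, 9]
r7 m[K→φ0] = [1, 1]
r7 m[D→φ1] = [144, 504]
r7 m[D→φ2] = [489888, 1224720]
r7 m[D→φ3] = [122472, 952560]
r7 m[D→φ6] = [108864, 1071630]
r7 m[M→φ5] = [3, 9]
r7 m[M→φ7] = [952560, 952560]
r7 m[H→φ1] = [1, 1]
r7 m[Q→φ6] = [1, 1]
r7 m[C→φ0] = [290304, 1428840]
r7 m[C→φ1] = [432, 3402]
r7 m[C→φ4] = [217728, 952560]
r7 m[C→φ5] = [193536, 136080]
r7 m[S→φ2] = [1, 1]
r7 m[N→φ3] = [1, 1]
r7 m[G→φ4] = [1, 1]
r8 m[φ0→K] = [8573040, 5715360]
r8 m[φ0→C] = [6, 6]
r8 m[φ1→D] = [6804, 17010]
r8 m[φ1→H] = [8573040, 3429216]
r8 m[φ1→C] = [4032, 2520]
r8 m[φ2→D] = [2, 7]
r8 m[φ2→S] = [1224720, 8573040]
r8 m[φ3→D] = [8, 9]
r8 m[φ3→N] = [8573040, 3810240]
r8 m[φ4→C] = [8, 9]
r8 m[φ4→G] = [2857680, 8573040]
r8 m[φ5→M] = [952560, 952560]
r8 m[φ5→C] = [9, 63]
r8 m[φ6→D] = [9, 8]
r8 m[φ6→Q] = [8573040, 6429780]
r8 m[φ7→M] = [3, 9]
r8 m[K→φ0] = [1, 1]
r8 m[D→φ1] = [144, 504]
r8 m[D→φ2] = [489888, 1224720]
r8 m[D→φ3] = [122472, 952560]
r8 m[D→φ6] = [108864, 1071630]
r8 m[M→φ5] = [3, 9]
r8 m[M→φ7] = [952560, 952560]
r8 m[H→φ1] = [1, 1]
r8 m[Q→φ6] = [1, 1]
r8 m[C→φ0] = [290304, 1428840]
r8 m[C→φ1] = [432, 3402]
r8 m[C→φ4] = [217728, 952560]
r8 m[C→φ5] = [193536, 136080]
r8 m[S→φ2] = [1, 1]
r8 m[N→φ3] = [1, 1]
r8 m[G→φ4] = [1, 1]
fixed point reached at round 8
traceback from K: (K=0, D=1, M=1, H=0, Q=0, C=1, S=1, N=0, G=1), score=8573040

assignment: (K=0, D=1, M=1, H=0, Q=0, C=1, S=1, N=0, G=1); score = 8573040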